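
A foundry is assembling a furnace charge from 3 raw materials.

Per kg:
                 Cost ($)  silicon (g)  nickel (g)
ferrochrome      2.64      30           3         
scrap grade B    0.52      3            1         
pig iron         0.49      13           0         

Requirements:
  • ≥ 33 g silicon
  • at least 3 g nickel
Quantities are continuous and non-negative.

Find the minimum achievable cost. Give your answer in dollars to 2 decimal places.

$2.46

Set it up as a linear program. Let x1 = kg of ferrochrome, x2 = kg of scrap grade B, x3 = kg of pig iron.
min 2.64x1 + 0.52x2 + 0.49x3 with:
  30x1 + 3x2 + 13x3 ≥ 33   (silicon)
  3x1 + 1x2 ≥ 3   (nickel)
  x1, x2, x3 ≥ 0.
The optimal basis is {scrap grade B, pig iron}; ferrochrome drops out. There the silicon and nickel constraints are tight.
Optimal quantities: scrap grade B = 3 kg, pig iron = 1.846 kg.
Cost = 0.52·3 + 0.49·1.846 = 2.4645.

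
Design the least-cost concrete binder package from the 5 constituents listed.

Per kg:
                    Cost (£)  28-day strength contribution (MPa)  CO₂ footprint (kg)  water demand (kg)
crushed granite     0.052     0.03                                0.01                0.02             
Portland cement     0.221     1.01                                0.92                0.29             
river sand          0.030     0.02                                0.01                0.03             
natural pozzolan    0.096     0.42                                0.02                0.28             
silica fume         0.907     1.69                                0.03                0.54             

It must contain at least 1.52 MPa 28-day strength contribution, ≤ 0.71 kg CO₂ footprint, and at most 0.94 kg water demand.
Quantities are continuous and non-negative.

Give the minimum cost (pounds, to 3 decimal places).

Let x1 = kg of crushed granite, x2 = kg of Portland cement, x3 = kg of river sand, x4 = kg of natural pozzolan, x5 = kg of silica fume.
Minimise 0.052x1 + 0.221x2 + 0.03x3 + 0.096x4 + 0.907x5 with:
  0.03x1 + 1.01x2 + 0.02x3 + 0.42x4 + 1.69x5 ≥ 1.52   (28-day strength contribution)
  0.01x1 + 0.92x2 + 0.01x3 + 0.02x4 + 0.03x5 ≤ 0.71   (CO₂ footprint)
  0.02x1 + 0.29x2 + 0.03x3 + 0.28x4 + 0.54x5 ≤ 0.94   (water demand)
  x1, x2, x3, x4, x5 ≥ 0.
The cheapest feasible vertex uses only Portland cement, natural pozzolan; crushed granite, river sand, silica fume are not used. There the 28-day strength contribution and CO₂ footprint constraints are tight.
Solving gives x2 = 0.7313, x4 = 1.86.
Cost = 0.221·0.7313 + 0.096·1.86 = 0.34018.

£0.340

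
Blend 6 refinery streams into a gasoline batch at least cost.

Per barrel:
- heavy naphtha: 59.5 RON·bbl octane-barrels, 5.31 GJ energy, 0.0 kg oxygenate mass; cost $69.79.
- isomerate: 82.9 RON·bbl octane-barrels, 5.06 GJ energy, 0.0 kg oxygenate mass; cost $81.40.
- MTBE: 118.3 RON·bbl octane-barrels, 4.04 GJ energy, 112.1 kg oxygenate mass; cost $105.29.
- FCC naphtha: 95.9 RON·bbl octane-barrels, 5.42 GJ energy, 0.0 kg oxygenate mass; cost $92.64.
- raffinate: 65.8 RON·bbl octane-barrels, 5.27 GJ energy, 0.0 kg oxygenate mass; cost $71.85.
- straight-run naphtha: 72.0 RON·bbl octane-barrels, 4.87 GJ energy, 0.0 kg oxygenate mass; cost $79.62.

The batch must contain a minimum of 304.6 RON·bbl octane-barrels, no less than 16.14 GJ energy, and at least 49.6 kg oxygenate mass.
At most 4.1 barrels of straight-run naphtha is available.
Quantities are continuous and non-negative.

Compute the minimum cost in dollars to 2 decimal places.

$290.60

Let x1 = barrels of heavy naphtha, x2 = barrels of isomerate, x3 = barrels of MTBE, x4 = barrels of FCC naphtha, x5 = barrels of raffinate, x6 = barrels of straight-run naphtha.
min 69.79x1 + 81.4x2 + 105.29x3 + 92.64x4 + 71.85x5 + 79.62x6 subject to:
  59.5x1 + 82.9x2 + 118.3x3 + 95.9x4 + 65.8x5 + 72x6 ≥ 304.6   (octane-barrels)
  5.31x1 + 5.06x2 + 4.04x3 + 5.42x4 + 5.27x5 + 4.87x6 ≥ 16.14   (energy)
  112.1x3 ≥ 49.6   (oxygenate mass)
  x6 ≤ 4.1
  x1, x2, x3, x4, x5, x6 ≥ 0.
The optimal basis is {isomerate, MTBE, FCC naphtha}; heavy naphtha, raffinate, straight-run naphtha drop out. Binding constraints: octane-barrels, energy, oxygenate mass.
Optimal quantities: isomerate = 0.255141 barrels, MTBE = 0.442462 barrels, FCC naphtha = 2.40986 barrels.
Total cost: 81.4·0.255141 + 105.29·0.442462 + 92.64·2.40986 = 290.6047.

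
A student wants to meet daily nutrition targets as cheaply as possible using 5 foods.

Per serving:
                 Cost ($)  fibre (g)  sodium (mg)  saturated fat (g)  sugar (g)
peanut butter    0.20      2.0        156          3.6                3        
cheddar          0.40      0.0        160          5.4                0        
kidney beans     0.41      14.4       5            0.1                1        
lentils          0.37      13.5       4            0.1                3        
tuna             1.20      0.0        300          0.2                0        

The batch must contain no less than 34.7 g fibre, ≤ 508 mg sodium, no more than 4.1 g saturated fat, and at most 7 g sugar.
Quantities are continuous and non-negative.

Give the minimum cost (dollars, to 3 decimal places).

$0.956

Let x1 = servings of peanut butter, x2 = servings of cheddar, x3 = servings of kidney beans, x4 = servings of lentils, x5 = servings of tuna.
min 0.2x1 + 0.4x2 + 0.41x3 + 0.37x4 + 1.2x5 subject to:
  2x1 + 14.4x3 + 13.5x4 ≥ 34.7   (fibre)
  156x1 + 160x2 + 5x3 + 4x4 + 300x5 ≤ 508   (sodium)
  3.6x1 + 5.4x2 + 0.1x3 + 0.1x4 + 0.2x5 ≤ 4.1   (saturated fat)
  3x1 + 1x3 + 3x4 ≤ 7   (sugar)
  x1, x2, x3, x4, x5 ≥ 0.
At the optimum only kidney beans, lentils are positive (peanut butter, cheddar, tuna = 0). The fibre and sugar requirements are met with equality.
Solving gives x3 = 0.3232, x4 = 2.226.
Hence cost = 0.41·0.3232 + 0.37·2.226 = $0.95613.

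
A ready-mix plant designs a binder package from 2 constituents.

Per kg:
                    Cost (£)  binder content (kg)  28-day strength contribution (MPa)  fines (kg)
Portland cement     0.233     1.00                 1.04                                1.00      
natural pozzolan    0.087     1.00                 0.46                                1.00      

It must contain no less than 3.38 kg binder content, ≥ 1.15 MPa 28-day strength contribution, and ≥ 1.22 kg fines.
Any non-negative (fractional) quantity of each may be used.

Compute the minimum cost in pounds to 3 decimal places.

Let x1 = kg of Portland cement, x2 = kg of natural pozzolan.
Minimize 0.233x1 + 0.087x2 s.t.:
  1x1 + 1x2 ≥ 3.38   (binder content)
  1.04x1 + 0.46x2 ≥ 1.15   (28-day strength contribution)
  1x1 + 1x2 ≥ 1.22   (fines)
  x1, x2 ≥ 0.
The minimum-cost mix takes nothing from Portland cement — only natural pozzolan. There the binder content constraint is tight.
So natural pozzolan = 3.38 kg.
Total cost: 0.087·3.38 = 0.29406.

£0.294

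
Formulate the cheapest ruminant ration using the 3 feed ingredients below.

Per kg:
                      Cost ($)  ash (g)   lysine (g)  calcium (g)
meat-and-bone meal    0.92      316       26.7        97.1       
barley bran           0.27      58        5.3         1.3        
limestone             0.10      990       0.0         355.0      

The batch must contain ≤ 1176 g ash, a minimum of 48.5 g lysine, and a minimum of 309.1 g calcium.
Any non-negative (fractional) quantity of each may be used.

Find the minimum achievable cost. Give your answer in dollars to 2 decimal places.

This is a linear program. Let x1 = kg of meat-and-bone meal, x2 = kg of barley bran, x3 = kg of limestone.
Minimise 0.92x1 + 0.27x2 + 0.1x3 s.t.:
  316x1 + 58x2 + 990x3 ≤ 1176   (ash)
  26.7x1 + 5.3x2 ≥ 48.5   (lysine)
  97.1x1 + 1.3x2 + 355x3 ≥ 309.1   (calcium)
  x1, x2, x3 ≥ 0.
At the optimum only meat-and-bone meal, limestone are positive (barley bran = 0). The lysine and calcium requirements are met with equality.
Solving gives x1 = 1.816, x3 = 0.3739.
Objective = 0.92·1.816 + 0.1·0.3739 = 1.7081.

$1.71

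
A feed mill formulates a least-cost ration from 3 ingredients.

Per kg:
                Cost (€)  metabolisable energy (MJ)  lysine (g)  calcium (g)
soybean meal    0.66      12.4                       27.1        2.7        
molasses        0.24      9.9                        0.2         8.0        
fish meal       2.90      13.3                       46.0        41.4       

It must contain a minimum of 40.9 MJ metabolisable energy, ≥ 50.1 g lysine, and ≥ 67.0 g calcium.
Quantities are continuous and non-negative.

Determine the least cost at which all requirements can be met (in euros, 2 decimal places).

€3.05

Let x1 = kg of soybean meal, x2 = kg of molasses, x3 = kg of fish meal.
Minimize 0.66x1 + 0.24x2 + 2.9x3 subject to:
  12.4x1 + 9.9x2 + 13.3x3 ≥ 40.9   (metabolisable energy)
  27.1x1 + 0.2x2 + 46x3 ≥ 50.1   (lysine)
  2.7x1 + 8x2 + 41.4x3 ≥ 67   (calcium)
  x1, x2, x3 ≥ 0.
At the optimum only soybean meal, molasses are positive (fish meal = 0). The lysine and calcium requirements are met with equality.
Optimal quantities: soybean meal = 1.791 kg, molasses = 7.77 kg.
Cost = 0.66·1.791 + 0.24·7.77 = 3.0469.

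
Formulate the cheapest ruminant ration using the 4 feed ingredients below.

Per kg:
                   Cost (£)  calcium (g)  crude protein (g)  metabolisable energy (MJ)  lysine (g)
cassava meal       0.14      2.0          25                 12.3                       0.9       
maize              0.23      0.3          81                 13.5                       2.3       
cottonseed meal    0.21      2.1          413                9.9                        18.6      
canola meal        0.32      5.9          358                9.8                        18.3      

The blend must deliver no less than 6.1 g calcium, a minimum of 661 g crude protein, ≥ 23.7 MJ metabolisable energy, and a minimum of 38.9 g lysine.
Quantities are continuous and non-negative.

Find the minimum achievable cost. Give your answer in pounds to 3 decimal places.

Let x1 = kg of cassava meal, x2 = kg of maize, x3 = kg of cottonseed meal, x4 = kg of canola meal.
Minimise 0.14x1 + 0.23x2 + 0.21x3 + 0.32x4 s.t.:
  2x1 + 0.3x2 + 2.1x3 + 5.9x4 ≥ 6.1   (calcium)
  25x1 + 81x2 + 413x3 + 358x4 ≥ 661   (crude protein)
  12.3x1 + 13.5x2 + 9.9x3 + 9.8x4 ≥ 23.7   (metabolisable energy)
  0.9x1 + 2.3x2 + 18.6x3 + 18.3x4 ≥ 38.9   (lysine)
  x1, x2, x3, x4 ≥ 0.
At the optimum only cassava meal, cottonseed meal, canola meal are positive (maize = 0). There the calcium, metabolisable energy, lysine constraints are tight.
Optimal quantities: cassava meal = 0.2518 kg, cottonseed meal = 1.764 kg, canola meal = 0.3209 kg.
Hence cost = 0.14·0.2518 + 0.21·1.764 + 0.32·0.3209 = £0.50838.

£0.508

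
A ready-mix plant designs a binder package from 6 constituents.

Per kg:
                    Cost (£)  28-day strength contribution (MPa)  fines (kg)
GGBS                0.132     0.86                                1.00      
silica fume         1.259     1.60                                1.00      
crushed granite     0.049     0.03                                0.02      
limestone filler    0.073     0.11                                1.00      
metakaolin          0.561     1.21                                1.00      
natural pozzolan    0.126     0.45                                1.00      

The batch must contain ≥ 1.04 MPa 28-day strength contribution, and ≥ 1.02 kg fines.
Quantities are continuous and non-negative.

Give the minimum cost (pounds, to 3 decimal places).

£0.160

Treat it as an LP. Let x1 = kg of GGBS, x2 = kg of silica fume, x3 = kg of crushed granite, x4 = kg of limestone filler, x5 = kg of metakaolin, x6 = kg of natural pozzolan.
min 0.132x1 + 1.259x2 + 0.049x3 + 0.073x4 + 0.561x5 + 0.126x6 s.t.:
  0.86x1 + 1.6x2 + 0.03x3 + 0.11x4 + 1.21x5 + 0.45x6 ≥ 1.04   (28-day strength contribution)
  1x1 + 1x2 + 0.02x3 + 1x4 + 1x5 + 1x6 ≥ 1.02   (fines)
  x1, x2, x3, x4, x5, x6 ≥ 0.
The optimal basis is {GGBS}; silica fume, crushed granite, limestone filler, metakaolin, natural pozzolan drop out. There the 28-day strength contribution constraint is tight.
Solving gives x1 = 1.209.
Cost = 0.132·1.209 = 0.15959.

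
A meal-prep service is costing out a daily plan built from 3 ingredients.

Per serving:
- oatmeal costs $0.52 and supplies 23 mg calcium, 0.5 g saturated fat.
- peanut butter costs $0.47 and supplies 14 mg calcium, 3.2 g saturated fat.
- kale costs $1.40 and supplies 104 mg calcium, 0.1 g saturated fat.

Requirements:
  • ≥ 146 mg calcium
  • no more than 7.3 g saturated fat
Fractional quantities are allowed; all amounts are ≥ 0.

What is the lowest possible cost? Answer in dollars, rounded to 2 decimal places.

$1.97

This is a linear program. Let x1 = servings of oatmeal, x2 = servings of peanut butter, x3 = servings of kale.
Minimise 0.52x1 + 0.47x2 + 1.4x3 with:
  23x1 + 14x2 + 104x3 ≥ 146   (calcium)
  0.5x1 + 3.2x2 + 0.1x3 ≤ 7.3   (saturated fat)
  x1, x2, x3 ≥ 0.
At the optimum only kale is positive (oatmeal, peanut butter = 0). The calcium requirement is met with equality.
Solving gives x3 = 1.404.
Hence cost = 1.4·1.404 = $1.9656.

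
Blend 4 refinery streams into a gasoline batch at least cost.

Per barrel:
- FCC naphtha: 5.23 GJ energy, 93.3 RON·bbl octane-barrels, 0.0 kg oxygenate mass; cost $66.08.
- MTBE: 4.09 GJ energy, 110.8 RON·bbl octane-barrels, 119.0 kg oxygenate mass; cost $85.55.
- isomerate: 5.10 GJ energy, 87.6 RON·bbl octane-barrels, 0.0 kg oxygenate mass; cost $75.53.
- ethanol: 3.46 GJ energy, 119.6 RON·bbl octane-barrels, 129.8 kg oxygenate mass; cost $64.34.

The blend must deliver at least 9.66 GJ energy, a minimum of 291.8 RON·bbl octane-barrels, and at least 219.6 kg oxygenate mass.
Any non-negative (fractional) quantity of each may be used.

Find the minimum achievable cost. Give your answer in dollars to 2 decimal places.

Set it up as a linear program. Let x1 = barrels of FCC naphtha, x2 = barrels of MTBE, x3 = barrels of isomerate, x4 = barrels of ethanol.
min 66.08x1 + 85.55x2 + 75.53x3 + 64.34x4 s.t.:
  5.23x1 + 4.09x2 + 5.1x3 + 3.46x4 ≥ 9.66   (energy)
  93.3x1 + 110.8x2 + 87.6x3 + 119.6x4 ≥ 291.8   (octane-barrels)
  119x2 + 129.8x4 ≥ 219.6   (oxygenate mass)
  x1, x2, x3, x4 ≥ 0.
The optimal basis is {FCC naphtha, ethanol}; MTBE, isomerate drop out. Binding constraints: energy and octane-barrels.
That vertex is x1 = 0.481377, x4 = 2.064277.
Cost = 66.08·0.481377 + 64.34·2.064277 = 164.62497.

$164.62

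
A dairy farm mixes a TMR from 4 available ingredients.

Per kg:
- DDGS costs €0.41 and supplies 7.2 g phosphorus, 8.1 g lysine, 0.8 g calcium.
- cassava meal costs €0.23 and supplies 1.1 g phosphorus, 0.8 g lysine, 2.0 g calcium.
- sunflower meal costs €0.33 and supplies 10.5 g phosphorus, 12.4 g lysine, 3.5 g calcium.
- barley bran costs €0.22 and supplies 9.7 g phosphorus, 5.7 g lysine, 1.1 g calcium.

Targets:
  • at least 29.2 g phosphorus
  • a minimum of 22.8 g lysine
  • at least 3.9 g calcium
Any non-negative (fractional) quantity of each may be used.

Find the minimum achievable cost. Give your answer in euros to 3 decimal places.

This is a linear program. Let x1 = kg of DDGS, x2 = kg of cassava meal, x3 = kg of sunflower meal, x4 = kg of barley bran.
min 0.41x1 + 0.23x2 + 0.33x3 + 0.22x4 s.t.:
  7.2x1 + 1.1x2 + 10.5x3 + 9.7x4 ≥ 29.2   (phosphorus)
  8.1x1 + 0.8x2 + 12.4x3 + 5.7x4 ≥ 22.8   (lysine)
  0.8x1 + 2x2 + 3.5x3 + 1.1x4 ≥ 3.9   (calcium)
  x1, x2, x3, x4 ≥ 0.
The minimum-cost mix takes nothing from DDGS, cassava meal — only sunflower meal, barley bran. The phosphorus and lysine requirements are met with equality.
Optimal quantities: sunflower meal = 0.9055 kg, barley bran = 2.03 kg.
Objective = 0.33·0.9055 + 0.22·2.03 = 0.74542.

€0.745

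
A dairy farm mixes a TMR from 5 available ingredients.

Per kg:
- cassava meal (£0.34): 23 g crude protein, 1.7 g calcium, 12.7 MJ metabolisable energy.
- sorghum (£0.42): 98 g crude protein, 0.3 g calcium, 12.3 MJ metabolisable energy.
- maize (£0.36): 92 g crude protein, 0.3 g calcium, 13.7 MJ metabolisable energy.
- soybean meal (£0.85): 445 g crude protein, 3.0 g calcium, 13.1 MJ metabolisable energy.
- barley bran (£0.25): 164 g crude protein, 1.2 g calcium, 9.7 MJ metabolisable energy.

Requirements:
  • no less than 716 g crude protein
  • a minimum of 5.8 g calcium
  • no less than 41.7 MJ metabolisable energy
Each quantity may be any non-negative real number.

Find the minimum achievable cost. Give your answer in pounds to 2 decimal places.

£1.20

Set it up as a linear program. Let x1 = kg of cassava meal, x2 = kg of sorghum, x3 = kg of maize, x4 = kg of soybean meal, x5 = kg of barley bran.
Minimize 0.34x1 + 0.42x2 + 0.36x3 + 0.85x4 + 0.25x5 s.t.:
  23x1 + 98x2 + 92x3 + 445x4 + 164x5 ≥ 716   (crude protein)
  1.7x1 + 0.3x2 + 0.3x3 + 3x4 + 1.2x5 ≥ 5.8   (calcium)
  12.7x1 + 12.3x2 + 13.7x3 + 13.1x4 + 9.7x5 ≥ 41.7   (metabolisable energy)
  x1, x2, x3, x4, x5 ≥ 0.
At the optimum only cassava meal, barley bran are positive (sorghum, maize, soybean meal = 0). Binding constraints: crude protein and calcium.
Solving gives x1 = 0.3662, x5 = 4.314.
Cost = 0.34·0.3662 + 0.25·4.314 = 1.2030.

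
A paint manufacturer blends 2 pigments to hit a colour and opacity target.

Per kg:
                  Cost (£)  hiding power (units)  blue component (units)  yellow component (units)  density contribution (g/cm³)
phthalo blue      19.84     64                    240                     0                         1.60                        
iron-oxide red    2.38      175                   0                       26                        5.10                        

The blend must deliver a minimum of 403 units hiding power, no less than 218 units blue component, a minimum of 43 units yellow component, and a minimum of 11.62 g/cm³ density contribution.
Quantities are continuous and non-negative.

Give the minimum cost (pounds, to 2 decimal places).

Set it up as a linear program. Let x1 = kg of phthalo blue, x2 = kg of iron-oxide red.
Minimize 19.84x1 + 2.38x2 s.t.:
  64x1 + 175x2 ≥ 403   (hiding power)
  240x1 ≥ 218   (blue component)
  26x2 ≥ 43   (yellow component)
  1.6x1 + 5.1x2 ≥ 11.62   (density contribution)
  x1, x2 ≥ 0.
Both inputs are positive at the optimum. Binding constraints: blue component and density contribution.
Optimal quantities: phthalo blue = 0.90833 kg, iron-oxide red = 1.9935 kg.
Objective = 19.84·0.90833 + 2.38·1.9935 = 22.7658.

£22.77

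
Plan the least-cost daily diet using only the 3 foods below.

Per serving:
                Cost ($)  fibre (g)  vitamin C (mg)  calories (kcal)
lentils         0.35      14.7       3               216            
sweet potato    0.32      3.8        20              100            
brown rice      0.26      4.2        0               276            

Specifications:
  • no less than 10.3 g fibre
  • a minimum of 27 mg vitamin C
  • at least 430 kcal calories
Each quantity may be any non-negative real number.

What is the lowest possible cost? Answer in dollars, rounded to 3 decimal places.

$0.717

Let x1 = servings of lentils, x2 = servings of sweet potato, x3 = servings of brown rice.
min 0.35x1 + 0.32x2 + 0.26x3 subject to:
  14.7x1 + 3.8x2 + 4.2x3 ≥ 10.3   (fibre)
  3x1 + 20x2 ≥ 27   (vitamin C)
  216x1 + 100x2 + 276x3 ≥ 430   (calories)
  x1, x2, x3 ≥ 0.
All 3 inputs are positive at the optimum. The fibre, vitamin C, calories requirements are met with equality.
That vertex is x1 = 0.0615, x2 = 1.341, x3 = 1.024.
Objective = 0.35·0.0615 + 0.32·1.341 + 0.26·1.024 = 0.71689.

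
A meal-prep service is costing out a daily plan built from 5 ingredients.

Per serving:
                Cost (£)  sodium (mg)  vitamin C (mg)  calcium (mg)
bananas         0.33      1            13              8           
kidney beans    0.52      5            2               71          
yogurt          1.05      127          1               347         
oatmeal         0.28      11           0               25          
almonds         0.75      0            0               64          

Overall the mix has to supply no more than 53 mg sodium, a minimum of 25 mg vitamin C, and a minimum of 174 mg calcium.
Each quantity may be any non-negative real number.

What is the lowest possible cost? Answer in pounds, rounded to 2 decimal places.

£1.19

This is a linear program. Let x1 = servings of bananas, x2 = servings of kidney beans, x3 = servings of yogurt, x4 = servings of oatmeal, x5 = servings of almonds.
min 0.33x1 + 0.52x2 + 1.05x3 + 0.28x4 + 0.75x5 with:
  1x1 + 5x2 + 127x3 + 11x4 ≤ 53   (sodium)
  13x1 + 2x2 + 1x3 ≥ 25   (vitamin C)
  8x1 + 71x2 + 347x3 + 25x4 + 64x5 ≥ 174   (calcium)
  x1, x2, x3, x4, x5 ≥ 0.
The minimum-cost mix takes nothing from oatmeal, almonds — only bananas, kidney beans, yogurt. The sodium, vitamin C, calcium requirements are met with equality.
That vertex is x1 = 1.841, x2 = 0.3399, x3 = 0.3894.
Total cost: 0.33·1.841 + 0.52·0.3399 + 1.05·0.3894 = 1.1931.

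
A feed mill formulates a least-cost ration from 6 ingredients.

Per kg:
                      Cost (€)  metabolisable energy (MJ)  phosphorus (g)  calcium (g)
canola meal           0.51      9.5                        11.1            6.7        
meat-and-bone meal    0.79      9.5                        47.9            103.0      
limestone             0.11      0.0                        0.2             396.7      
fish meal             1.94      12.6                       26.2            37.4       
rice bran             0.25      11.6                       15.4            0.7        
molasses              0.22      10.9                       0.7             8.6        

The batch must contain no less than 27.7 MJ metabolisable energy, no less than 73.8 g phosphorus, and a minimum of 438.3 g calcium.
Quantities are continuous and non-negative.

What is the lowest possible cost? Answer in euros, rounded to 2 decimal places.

€1.30

This is a linear program. Let x1 = kg of canola meal, x2 = kg of meat-and-bone meal, x3 = kg of limestone, x4 = kg of fish meal, x5 = kg of rice bran, x6 = kg of molasses.
Minimize 0.51x1 + 0.79x2 + 0.11x3 + 1.94x4 + 0.25x5 + 0.22x6 subject to:
  9.5x1 + 9.5x2 + 12.6x4 + 11.6x5 + 10.9x6 ≥ 27.7   (metabolisable energy)
  11.1x1 + 47.9x2 + 0.2x3 + 26.2x4 + 15.4x5 + 0.7x6 ≥ 73.8   (phosphorus)
  6.7x1 + 103x2 + 396.7x3 + 37.4x4 + 0.7x5 + 8.6x6 ≥ 438.3   (calcium)
  x1, x2, x3, x4, x5, x6 ≥ 0.
The cheapest feasible vertex uses only meat-and-bone meal, limestone, rice bran; canola meal, fish meal, molasses are not used. There the metabolisable energy, phosphorus, calcium constraints are tight.
That vertex is x2 = 1.045, x3 = 0.831, x5 = 1.532.
Total cost: 0.79·1.045 + 0.11·0.831 + 0.25·1.532 = 1.3000.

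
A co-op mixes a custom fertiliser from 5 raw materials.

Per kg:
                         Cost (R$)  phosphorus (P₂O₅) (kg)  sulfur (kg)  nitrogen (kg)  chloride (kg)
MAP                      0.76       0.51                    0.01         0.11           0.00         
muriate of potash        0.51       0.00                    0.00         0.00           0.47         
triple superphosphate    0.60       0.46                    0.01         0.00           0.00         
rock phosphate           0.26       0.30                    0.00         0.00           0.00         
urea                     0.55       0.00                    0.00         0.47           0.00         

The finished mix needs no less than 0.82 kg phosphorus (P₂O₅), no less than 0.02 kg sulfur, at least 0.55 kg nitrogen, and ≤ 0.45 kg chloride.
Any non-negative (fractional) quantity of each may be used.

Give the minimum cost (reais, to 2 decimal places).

Treat it as an LP. Let x1 = kg of MAP, x2 = kg of muriate of potash, x3 = kg of triple superphosphate, x4 = kg of rock phosphate, x5 = kg of urea.
min 0.76x1 + 0.51x2 + 0.6x3 + 0.26x4 + 0.55x5 with:
  0.51x1 + 0.46x3 + 0.3x4 ≥ 0.82   (phosphorus (P₂O₅))
  0.01x1 + 0.01x3 ≥ 0.02   (sulfur)
  0.11x1 + 0.47x5 ≥ 0.55   (nitrogen)
  0.47x2 ≤ 0.45   (chloride)
  x1, x2, x3, x4, x5 ≥ 0.
The minimum-cost mix takes nothing from MAP, muriate of potash, rock phosphate — only triple superphosphate, urea. There the sulfur and nitrogen constraints are tight.
Optimal quantities: triple superphosphate = 2 kg, urea = 1.17 kg.
Cost = 0.6·2 + 0.55·1.17 = 1.8435.

R$1.84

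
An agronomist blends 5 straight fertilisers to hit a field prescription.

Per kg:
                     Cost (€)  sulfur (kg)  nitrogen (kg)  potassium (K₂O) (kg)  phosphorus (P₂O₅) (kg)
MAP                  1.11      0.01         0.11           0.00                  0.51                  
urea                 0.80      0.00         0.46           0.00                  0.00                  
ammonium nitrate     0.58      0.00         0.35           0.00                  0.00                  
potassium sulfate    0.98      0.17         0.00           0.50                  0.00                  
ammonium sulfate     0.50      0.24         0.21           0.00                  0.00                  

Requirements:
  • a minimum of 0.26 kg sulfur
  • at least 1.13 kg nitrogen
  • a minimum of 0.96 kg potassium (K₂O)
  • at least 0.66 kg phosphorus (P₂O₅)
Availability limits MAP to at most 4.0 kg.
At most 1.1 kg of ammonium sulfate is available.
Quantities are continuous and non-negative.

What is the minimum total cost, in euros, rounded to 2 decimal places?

Let x1 = kg of MAP, x2 = kg of urea, x3 = kg of ammonium nitrate, x4 = kg of potassium sulfate, x5 = kg of ammonium sulfate.
Minimize 1.11x1 + 0.8x2 + 0.58x3 + 0.98x4 + 0.5x5 subject to:
  0.01x1 + 0.17x4 + 0.24x5 ≥ 0.26   (sulfur)
  0.11x1 + 0.46x2 + 0.35x3 + 0.21x5 ≥ 1.13   (nitrogen)
  0.5x4 ≥ 0.96   (potassium (K₂O))
  0.51x1 ≥ 0.66   (phosphorus (P₂O₅))
  x1 ≤ 4
  x5 ≤ 1.1
  x1, x2, x3, x4, x5 ≥ 0.
The minimum-cost mix takes nothing from urea, ammonium sulfate — only MAP, ammonium nitrate, potassium sulfate. Binding constraints: nitrogen, potassium (K₂O), phosphorus (P₂O₅).
Solving gives x1 = 1.294, x3 = 2.822, x4 = 1.92.
Objective = 1.11·1.294 + 0.58·2.822 + 0.98·1.92 = 4.9547.

€4.95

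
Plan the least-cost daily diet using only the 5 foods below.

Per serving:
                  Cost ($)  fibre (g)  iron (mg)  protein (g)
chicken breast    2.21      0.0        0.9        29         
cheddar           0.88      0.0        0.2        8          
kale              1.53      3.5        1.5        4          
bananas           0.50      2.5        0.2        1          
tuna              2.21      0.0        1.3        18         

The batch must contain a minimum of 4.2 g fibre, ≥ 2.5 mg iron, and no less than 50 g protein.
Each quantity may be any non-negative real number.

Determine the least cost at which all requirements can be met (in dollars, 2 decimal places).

Treat it as an LP. Let x1 = servings of chicken breast, x2 = servings of cheddar, x3 = servings of kale, x4 = servings of bananas, x5 = servings of tuna.
min 2.21x1 + 0.88x2 + 1.53x3 + 0.5x4 + 2.21x5 with:
  3.5x3 + 2.5x4 ≥ 4.2   (fibre)
  0.9x1 + 0.2x2 + 1.5x3 + 0.2x4 + 1.3x5 ≥ 2.5   (iron)
  29x1 + 8x2 + 4x3 + 1x4 + 18x5 ≥ 50   (protein)
  x1, x2, x3, x4, x5 ≥ 0.
The optimal basis is {chicken breast, kale, bananas}; cheddar, tuna drop out. There the fibre, iron, protein constraints are tight.
Solving gives x1 = 1.614, x3 = 0.5832, x4 = 0.8636.
Cost = 2.21·1.614 + 1.53·0.5832 + 0.5·0.8636 = 4.8910.

$4.89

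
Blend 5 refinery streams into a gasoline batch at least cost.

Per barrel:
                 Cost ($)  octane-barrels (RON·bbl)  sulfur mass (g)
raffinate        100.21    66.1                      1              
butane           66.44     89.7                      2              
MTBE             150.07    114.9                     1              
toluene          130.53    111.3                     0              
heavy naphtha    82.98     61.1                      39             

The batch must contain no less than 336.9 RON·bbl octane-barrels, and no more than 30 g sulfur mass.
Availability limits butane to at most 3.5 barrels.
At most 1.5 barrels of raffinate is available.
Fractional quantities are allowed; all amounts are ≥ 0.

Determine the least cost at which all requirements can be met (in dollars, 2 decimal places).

Let x1 = barrels of raffinate, x2 = barrels of butane, x3 = barrels of MTBE, x4 = barrels of toluene, x5 = barrels of heavy naphtha.
Minimize 100.21x1 + 66.44x2 + 150.07x3 + 130.53x4 + 82.98x5 s.t.:
  66.1x1 + 89.7x2 + 114.9x3 + 111.3x4 + 61.1x5 ≥ 336.9   (octane-barrels)
  1x1 + 2x2 + 1x3 + 39x5 ≤ 30   (sulfur mass)
  x2 ≤ 3.5
  x1 ≤ 1.5
  x1, x2, x3, x4, x5 ≥ 0.
The minimum-cost mix takes nothing from raffinate, MTBE, heavy naphtha — only butane, toluene. There the octane-barrels and the butane cap constraints are tight.
So butane = 3.5 barrels, toluene = 0.2062 barrels.
Objective = 66.44·3.5 + 130.53·0.2062 = 259.4553.

$259.46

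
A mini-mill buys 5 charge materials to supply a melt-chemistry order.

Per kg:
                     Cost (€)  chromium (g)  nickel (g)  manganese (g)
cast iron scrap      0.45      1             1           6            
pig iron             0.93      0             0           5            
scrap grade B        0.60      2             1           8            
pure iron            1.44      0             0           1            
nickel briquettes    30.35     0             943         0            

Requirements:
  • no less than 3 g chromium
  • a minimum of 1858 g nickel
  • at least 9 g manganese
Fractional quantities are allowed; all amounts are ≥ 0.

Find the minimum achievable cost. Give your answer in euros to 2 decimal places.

This is a linear program. Let x1 = kg of cast iron scrap, x2 = kg of pig iron, x3 = kg of scrap grade B, x4 = kg of pure iron, x5 = kg of nickel briquettes.
Minimize 0.45x1 + 0.93x2 + 0.6x3 + 1.44x4 + 30.35x5 s.t.:
  1x1 + 2x3 ≥ 3   (chromium)
  1x1 + 1x3 + 943x5 ≥ 1858   (nickel)
  6x1 + 5x2 + 8x3 + 1x4 ≥ 9   (manganese)
  x1, x2, x3, x4, x5 ≥ 0.
The cheapest feasible vertex uses only scrap grade B, nickel briquettes; cast iron scrap, pig iron, pure iron are not used. Binding constraints: chromium and nickel.
That vertex is x3 = 1.5, x5 = 1.9687.
Hence cost = 0.6·1.5 + 30.35·1.9687 = €60.6500.

€60.65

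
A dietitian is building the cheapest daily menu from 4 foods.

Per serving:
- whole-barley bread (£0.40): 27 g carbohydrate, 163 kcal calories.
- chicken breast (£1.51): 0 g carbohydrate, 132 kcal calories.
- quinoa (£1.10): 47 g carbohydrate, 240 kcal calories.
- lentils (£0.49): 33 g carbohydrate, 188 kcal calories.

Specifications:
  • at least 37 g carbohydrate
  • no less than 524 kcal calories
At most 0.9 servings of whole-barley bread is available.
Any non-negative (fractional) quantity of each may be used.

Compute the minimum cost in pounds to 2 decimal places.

Let x1 = servings of whole-barley bread, x2 = servings of chicken breast, x3 = servings of quinoa, x4 = servings of lentils.
Minimise 0.4x1 + 1.51x2 + 1.1x3 + 0.49x4 with:
  27x1 + 47x3 + 33x4 ≥ 37   (carbohydrate)
  163x1 + 132x2 + 240x3 + 188x4 ≥ 524   (calories)
  x1 ≤ 0.9
  x1, x2, x3, x4 ≥ 0.
The optimal basis is {whole-barley bread, lentils}; chicken breast, quinoa drop out. Binding constraints: calories and the whole-barley bread cap.
So whole-barley bread = 0.9 servings, lentils = 2.007 servings.
Total cost: 0.4·0.9 + 0.49·2.007 = 1.3434.

£1.34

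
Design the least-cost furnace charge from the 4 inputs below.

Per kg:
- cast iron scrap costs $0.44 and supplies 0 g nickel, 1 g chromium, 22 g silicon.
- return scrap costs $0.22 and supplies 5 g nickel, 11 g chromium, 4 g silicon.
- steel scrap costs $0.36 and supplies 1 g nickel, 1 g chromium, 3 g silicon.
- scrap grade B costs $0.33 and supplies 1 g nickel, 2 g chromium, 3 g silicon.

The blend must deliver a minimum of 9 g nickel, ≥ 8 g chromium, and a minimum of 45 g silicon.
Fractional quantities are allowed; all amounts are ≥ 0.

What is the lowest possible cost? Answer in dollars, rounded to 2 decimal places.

$1.15

Let x1 = kg of cast iron scrap, x2 = kg of return scrap, x3 = kg of steel scrap, x4 = kg of scrap grade B.
Minimize 0.44x1 + 0.22x2 + 0.36x3 + 0.33x4 with:
  5x2 + 1x3 + 1x4 ≥ 9   (nickel)
  1x1 + 11x2 + 1x3 + 2x4 ≥ 8   (chromium)
  22x1 + 4x2 + 3x3 + 3x4 ≥ 45   (silicon)
  x1, x2, x3, x4 ≥ 0.
At the optimum only cast iron scrap, return scrap are positive (steel scrap, scrap grade B = 0). Binding constraints: nickel and silicon.
So cast iron scrap = 1.718 kg, return scrap = 1.8 kg.
Total cost: 0.44·1.718 + 0.22·1.8 = 1.1519.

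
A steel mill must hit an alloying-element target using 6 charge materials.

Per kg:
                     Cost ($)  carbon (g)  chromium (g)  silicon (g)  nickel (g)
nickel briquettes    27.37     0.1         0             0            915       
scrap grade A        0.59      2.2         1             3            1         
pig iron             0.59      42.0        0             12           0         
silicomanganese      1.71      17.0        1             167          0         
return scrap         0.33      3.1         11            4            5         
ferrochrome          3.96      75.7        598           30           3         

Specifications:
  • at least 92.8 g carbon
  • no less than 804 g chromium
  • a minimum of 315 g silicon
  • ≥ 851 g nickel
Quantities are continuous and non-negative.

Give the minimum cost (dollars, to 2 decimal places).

This is a linear program. Let x1 = kg of nickel briquettes, x2 = kg of scrap grade A, x3 = kg of pig iron, x4 = kg of silicomanganese, x5 = kg of return scrap, x6 = kg of ferrochrome.
Minimise 27.37x1 + 0.59x2 + 0.59x3 + 1.71x4 + 0.33x5 + 3.96x6 s.t.:
  0.1x1 + 2.2x2 + 42x3 + 17x4 + 3.1x5 + 75.7x6 ≥ 92.8   (carbon)
  1x2 + 1x4 + 11x5 + 598x6 ≥ 804   (chromium)
  3x2 + 12x3 + 167x4 + 4x5 + 30x6 ≥ 315   (silicon)
  915x1 + 1x2 + 5x5 + 3x6 ≥ 851   (nickel)
  x1, x2, x3, x4, x5, x6 ≥ 0.
At the optimum only nickel briquettes, silicomanganese, ferrochrome are positive (scrap grade A, pig iron, return scrap = 0). There the chromium, silicon, nickel constraints are tight.
Solving gives x1 = 0.9257, x4 = 1.645, x6 = 1.342.
Hence cost = 27.37·0.9257 + 1.71·1.645 + 3.96·1.342 = $33.4637.

$33.46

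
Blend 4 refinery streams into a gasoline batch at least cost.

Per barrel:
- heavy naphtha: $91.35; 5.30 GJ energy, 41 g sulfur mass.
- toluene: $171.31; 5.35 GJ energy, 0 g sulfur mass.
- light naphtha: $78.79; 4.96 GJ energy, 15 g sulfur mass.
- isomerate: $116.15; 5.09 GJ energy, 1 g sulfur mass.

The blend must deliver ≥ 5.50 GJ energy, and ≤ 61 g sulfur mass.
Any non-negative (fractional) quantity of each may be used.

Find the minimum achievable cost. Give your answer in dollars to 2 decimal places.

Set it up as a linear program. Let x1 = barrels of heavy naphtha, x2 = barrels of toluene, x3 = barrels of light naphtha, x4 = barrels of isomerate.
Minimise 91.35x1 + 171.31x2 + 78.79x3 + 116.15x4 subject to:
  5.3x1 + 5.35x2 + 4.96x3 + 5.09x4 ≥ 5.5   (energy)
  41x1 + 15x3 + 1x4 ≤ 61   (sulfur mass)
  x1, x2, x3, x4 ≥ 0.
The optimal basis is {light naphtha}; heavy naphtha, toluene, isomerate drop out. The energy requirement is met with equality.
That vertex is x3 = 1.1089.
Cost = 78.79·1.1089 = 87.3702.

$87.37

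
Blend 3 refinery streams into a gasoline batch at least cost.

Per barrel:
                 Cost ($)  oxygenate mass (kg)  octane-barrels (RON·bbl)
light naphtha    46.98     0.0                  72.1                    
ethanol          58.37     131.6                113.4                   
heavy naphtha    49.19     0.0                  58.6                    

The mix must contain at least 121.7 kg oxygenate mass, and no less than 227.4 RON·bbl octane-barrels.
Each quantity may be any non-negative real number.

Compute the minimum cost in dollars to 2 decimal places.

$117.05

Let x1 = barrels of light naphtha, x2 = barrels of ethanol, x3 = barrels of heavy naphtha.
Minimise 46.98x1 + 58.37x2 + 49.19x3 subject to:
  131.6x2 ≥ 121.7   (oxygenate mass)
  72.1x1 + 113.4x2 + 58.6x3 ≥ 227.4   (octane-barrels)
  x1, x2, x3 ≥ 0.
The cheapest feasible vertex uses only ethanol; light naphtha, heavy naphtha are not used. There the octane-barrels constraint is tight.
That vertex is x2 = 2.0053.
Cost = 58.37·2.0053 = 117.0494.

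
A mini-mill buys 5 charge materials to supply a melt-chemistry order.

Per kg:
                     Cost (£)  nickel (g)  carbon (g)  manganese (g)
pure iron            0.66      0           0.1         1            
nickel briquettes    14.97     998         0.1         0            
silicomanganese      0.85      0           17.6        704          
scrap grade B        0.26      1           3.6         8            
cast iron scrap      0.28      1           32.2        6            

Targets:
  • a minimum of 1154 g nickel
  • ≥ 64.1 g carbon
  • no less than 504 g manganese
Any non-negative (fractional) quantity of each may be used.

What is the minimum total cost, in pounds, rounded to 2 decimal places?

£18.33

Let x1 = kg of pure iron, x2 = kg of nickel briquettes, x3 = kg of silicomanganese, x4 = kg of scrap grade B, x5 = kg of cast iron scrap.
min 0.66x1 + 14.97x2 + 0.85x3 + 0.26x4 + 0.28x5 subject to:
  998x2 + 1x4 + 1x5 ≥ 1154   (nickel)
  0.1x1 + 0.1x2 + 17.6x3 + 3.6x4 + 32.2x5 ≥ 64.1   (carbon)
  1x1 + 704x3 + 8x4 + 6x5 ≥ 504   (manganese)
  x1, x2, x3, x4, x5 ≥ 0.
The minimum-cost mix takes nothing from pure iron, scrap grade B — only nickel briquettes, silicomanganese, cast iron scrap. The nickel, carbon, manganese requirements are met with equality.
Solving gives x2 = 1.1547, x3 = 0.70224, x5 = 1.6033.
Objective = 14.97·1.1547 + 0.85·0.70224 + 0.28·1.6033 = 18.3317.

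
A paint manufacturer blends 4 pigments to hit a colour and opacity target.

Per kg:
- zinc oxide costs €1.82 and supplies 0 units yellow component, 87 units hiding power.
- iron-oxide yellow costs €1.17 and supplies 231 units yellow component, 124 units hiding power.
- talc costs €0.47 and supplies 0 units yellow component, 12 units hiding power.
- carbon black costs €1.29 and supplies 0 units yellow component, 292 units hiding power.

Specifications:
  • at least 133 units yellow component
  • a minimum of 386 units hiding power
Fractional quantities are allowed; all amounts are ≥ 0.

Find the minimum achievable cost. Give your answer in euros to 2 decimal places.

This is a linear program. Let x1 = kg of zinc oxide, x2 = kg of iron-oxide yellow, x3 = kg of talc, x4 = kg of carbon black.
Minimize 1.82x1 + 1.17x2 + 0.47x3 + 1.29x4 subject to:
  231x2 ≥ 133   (yellow component)
  87x1 + 124x2 + 12x3 + 292x4 ≥ 386   (hiding power)
  x1, x2, x3, x4 ≥ 0.
The optimal basis is {iron-oxide yellow, carbon black}; zinc oxide, talc drop out. The yellow component and hiding power requirements are met with equality.
Solving gives x2 = 0.5758, x4 = 1.077.
Total cost: 1.17·0.5758 + 1.29·1.077 = 2.0630.

€2.06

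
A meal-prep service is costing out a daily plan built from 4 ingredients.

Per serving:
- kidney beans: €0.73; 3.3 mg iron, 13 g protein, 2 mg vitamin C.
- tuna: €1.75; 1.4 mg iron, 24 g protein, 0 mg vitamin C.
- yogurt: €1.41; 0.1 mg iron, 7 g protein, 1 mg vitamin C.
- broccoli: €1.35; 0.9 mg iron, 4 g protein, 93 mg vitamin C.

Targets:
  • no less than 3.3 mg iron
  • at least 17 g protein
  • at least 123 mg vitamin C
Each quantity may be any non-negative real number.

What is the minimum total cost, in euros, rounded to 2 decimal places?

Treat it as an LP. Let x1 = servings of kidney beans, x2 = servings of tuna, x3 = servings of yogurt, x4 = servings of broccoli.
min 0.73x1 + 1.75x2 + 1.41x3 + 1.35x4 s.t.:
  3.3x1 + 1.4x2 + 0.1x3 + 0.9x4 ≥ 3.3   (iron)
  13x1 + 24x2 + 7x3 + 4x4 ≥ 17   (protein)
  2x1 + 1x3 + 93x4 ≥ 123   (vitamin C)
  x1, x2, x3, x4 ≥ 0.
At the optimum only kidney beans, broccoli are positive (tuna, yogurt = 0). There the protein and vitamin C constraints are tight.
That vertex is x1 = 0.9067, x4 = 1.303.
Hence cost = 0.73·0.9067 + 1.35·1.303 = €2.4209.

€2.42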